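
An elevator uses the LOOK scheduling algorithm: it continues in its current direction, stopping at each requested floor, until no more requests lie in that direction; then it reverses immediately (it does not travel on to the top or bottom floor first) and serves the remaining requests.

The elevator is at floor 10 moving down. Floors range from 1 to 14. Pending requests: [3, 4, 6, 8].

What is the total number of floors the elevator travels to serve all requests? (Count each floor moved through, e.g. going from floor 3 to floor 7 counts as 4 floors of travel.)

Answer: 7

Derivation:
Start at floor 10 moving down, LOOK stop order: [8, 6, 4, 3]
  10 → 8: |8-10| = 2, total = 2
  8 → 6: |6-8| = 2, total = 4
  6 → 4: |4-6| = 2, total = 6
  4 → 3: |3-4| = 1, total = 7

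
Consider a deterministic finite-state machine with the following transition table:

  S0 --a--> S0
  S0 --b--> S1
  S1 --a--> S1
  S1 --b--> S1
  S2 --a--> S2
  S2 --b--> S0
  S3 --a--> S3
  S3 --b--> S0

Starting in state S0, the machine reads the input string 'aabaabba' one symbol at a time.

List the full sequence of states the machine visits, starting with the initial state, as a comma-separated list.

Answer: S0, S0, S0, S1, S1, S1, S1, S1, S1

Derivation:
Start: S0
  read 'a': S0 --a--> S0
  read 'a': S0 --a--> S0
  read 'b': S0 --b--> S1
  read 'a': S1 --a--> S1
  read 'a': S1 --a--> S1
  read 'b': S1 --b--> S1
  read 'b': S1 --b--> S1
  read 'a': S1 --a--> S1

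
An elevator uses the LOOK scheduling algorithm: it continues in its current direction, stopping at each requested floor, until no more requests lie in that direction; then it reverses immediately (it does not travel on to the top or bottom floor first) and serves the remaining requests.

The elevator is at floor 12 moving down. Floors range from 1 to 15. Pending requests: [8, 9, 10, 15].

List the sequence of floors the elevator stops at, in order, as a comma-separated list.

Current: 12, moving DOWN
Serve below first (descending): [10, 9, 8]
Then reverse, serve above (ascending): [15]

Answer: 10, 9, 8, 15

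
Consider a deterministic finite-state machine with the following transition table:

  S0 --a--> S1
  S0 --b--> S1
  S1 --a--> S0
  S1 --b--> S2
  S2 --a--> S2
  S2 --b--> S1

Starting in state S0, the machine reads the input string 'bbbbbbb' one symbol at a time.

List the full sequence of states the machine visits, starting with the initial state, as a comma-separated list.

Answer: S0, S1, S2, S1, S2, S1, S2, S1

Derivation:
Start: S0
  read 'b': S0 --b--> S1
  read 'b': S1 --b--> S2
  read 'b': S2 --b--> S1
  read 'b': S1 --b--> S2
  read 'b': S2 --b--> S1
  read 'b': S1 --b--> S2
  read 'b': S2 --b--> S1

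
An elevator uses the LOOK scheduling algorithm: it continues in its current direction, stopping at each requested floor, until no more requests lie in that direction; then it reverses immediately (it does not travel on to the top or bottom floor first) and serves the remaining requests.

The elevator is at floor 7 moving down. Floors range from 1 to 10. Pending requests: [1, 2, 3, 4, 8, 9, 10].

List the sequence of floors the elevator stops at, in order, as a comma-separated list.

Answer: 4, 3, 2, 1, 8, 9, 10

Derivation:
Current: 7, moving DOWN
Serve below first (descending): [4, 3, 2, 1]
Then reverse, serve above (ascending): [8, 9, 10]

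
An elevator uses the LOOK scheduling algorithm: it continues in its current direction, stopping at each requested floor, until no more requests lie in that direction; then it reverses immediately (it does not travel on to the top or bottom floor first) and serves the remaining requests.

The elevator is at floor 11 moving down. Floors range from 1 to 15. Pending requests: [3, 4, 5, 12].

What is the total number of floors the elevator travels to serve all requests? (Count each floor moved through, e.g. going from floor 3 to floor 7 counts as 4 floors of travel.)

Answer: 17

Derivation:
Start at floor 11 moving down, LOOK stop order: [5, 4, 3, 12]
  11 → 5: |5-11| = 6, total = 6
  5 → 4: |4-5| = 1, total = 7
  4 → 3: |3-4| = 1, total = 8
  3 → 12: |12-3| = 9, total = 17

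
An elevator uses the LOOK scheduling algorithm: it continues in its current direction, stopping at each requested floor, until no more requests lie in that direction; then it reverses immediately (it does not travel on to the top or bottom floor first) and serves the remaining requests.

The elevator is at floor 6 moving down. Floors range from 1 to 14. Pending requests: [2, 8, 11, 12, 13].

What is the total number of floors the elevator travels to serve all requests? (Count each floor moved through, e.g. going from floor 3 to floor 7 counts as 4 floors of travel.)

Answer: 15

Derivation:
Start at floor 6 moving down, LOOK stop order: [2, 8, 11, 12, 13]
  6 → 2: |2-6| = 4, total = 4
  2 → 8: |8-2| = 6, total = 10
  8 → 11: |11-8| = 3, total = 13
  11 → 12: |12-11| = 1, total = 14
  12 → 13: |13-12| = 1, total = 15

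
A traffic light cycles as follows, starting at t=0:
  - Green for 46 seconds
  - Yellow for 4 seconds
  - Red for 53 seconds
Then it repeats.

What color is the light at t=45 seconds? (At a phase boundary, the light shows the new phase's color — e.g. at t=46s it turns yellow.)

Answer: green

Derivation:
Cycle length = 46 + 4 + 53 = 103s
t = 45, phase_t = 45 mod 103 = 45
45 < 46 (green end) → GREEN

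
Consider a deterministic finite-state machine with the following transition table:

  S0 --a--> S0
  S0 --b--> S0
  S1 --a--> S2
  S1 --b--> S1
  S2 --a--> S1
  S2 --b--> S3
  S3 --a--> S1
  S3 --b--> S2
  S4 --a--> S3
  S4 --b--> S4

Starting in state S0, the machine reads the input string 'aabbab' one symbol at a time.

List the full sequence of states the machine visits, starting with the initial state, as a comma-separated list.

Start: S0
  read 'a': S0 --a--> S0
  read 'a': S0 --a--> S0
  read 'b': S0 --b--> S0
  read 'b': S0 --b--> S0
  read 'a': S0 --a--> S0
  read 'b': S0 --b--> S0

Answer: S0, S0, S0, S0, S0, S0, S0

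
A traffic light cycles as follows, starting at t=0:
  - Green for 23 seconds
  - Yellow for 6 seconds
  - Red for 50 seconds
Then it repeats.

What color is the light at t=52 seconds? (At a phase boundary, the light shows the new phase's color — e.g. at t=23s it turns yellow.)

Cycle length = 23 + 6 + 50 = 79s
t = 52, phase_t = 52 mod 79 = 52
52 >= 29 → RED

Answer: red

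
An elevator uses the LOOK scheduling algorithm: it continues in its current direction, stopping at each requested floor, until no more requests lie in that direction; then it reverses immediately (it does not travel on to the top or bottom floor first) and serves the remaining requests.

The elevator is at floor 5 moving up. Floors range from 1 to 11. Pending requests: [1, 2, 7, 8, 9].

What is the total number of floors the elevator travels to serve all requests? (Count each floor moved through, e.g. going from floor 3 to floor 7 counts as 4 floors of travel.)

Start at floor 5 moving up, LOOK stop order: [7, 8, 9, 2, 1]
  5 → 7: |7-5| = 2, total = 2
  7 → 8: |8-7| = 1, total = 3
  8 → 9: |9-8| = 1, total = 4
  9 → 2: |2-9| = 7, total = 11
  2 → 1: |1-2| = 1, total = 12

Answer: 12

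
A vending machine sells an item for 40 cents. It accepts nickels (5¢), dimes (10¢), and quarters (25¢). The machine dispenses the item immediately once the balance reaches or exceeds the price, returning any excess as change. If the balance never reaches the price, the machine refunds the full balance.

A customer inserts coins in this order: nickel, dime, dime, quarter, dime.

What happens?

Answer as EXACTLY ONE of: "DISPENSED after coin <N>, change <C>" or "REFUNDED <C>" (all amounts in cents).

Price: 40¢
Coin 1 (nickel, 5¢): balance = 5¢
Coin 2 (dime, 10¢): balance = 15¢
Coin 3 (dime, 10¢): balance = 25¢
Coin 4 (quarter, 25¢): balance = 50¢
  → balance >= price → DISPENSE, change = 50 - 40 = 10¢

Answer: DISPENSED after coin 4, change 10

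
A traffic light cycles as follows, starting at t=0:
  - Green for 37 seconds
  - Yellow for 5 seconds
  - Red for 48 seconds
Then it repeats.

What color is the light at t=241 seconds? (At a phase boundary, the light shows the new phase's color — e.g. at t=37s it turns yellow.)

Cycle length = 37 + 5 + 48 = 90s
t = 241, phase_t = 241 mod 90 = 61
61 >= 42 → RED

Answer: red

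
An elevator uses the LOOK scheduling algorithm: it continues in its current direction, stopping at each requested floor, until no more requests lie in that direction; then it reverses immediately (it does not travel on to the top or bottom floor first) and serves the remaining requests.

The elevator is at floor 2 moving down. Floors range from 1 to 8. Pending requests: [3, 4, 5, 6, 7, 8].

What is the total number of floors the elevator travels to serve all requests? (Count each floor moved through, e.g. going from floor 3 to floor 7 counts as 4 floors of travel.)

Answer: 6

Derivation:
Start at floor 2 moving down, LOOK stop order: [3, 4, 5, 6, 7, 8]
  2 → 3: |3-2| = 1, total = 1
  3 → 4: |4-3| = 1, total = 2
  4 → 5: |5-4| = 1, total = 3
  5 → 6: |6-5| = 1, total = 4
  6 → 7: |7-6| = 1, total = 5
  7 → 8: |8-7| = 1, total = 6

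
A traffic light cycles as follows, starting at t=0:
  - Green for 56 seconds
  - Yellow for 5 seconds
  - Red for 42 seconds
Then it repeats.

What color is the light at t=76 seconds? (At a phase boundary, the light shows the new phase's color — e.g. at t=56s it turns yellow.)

Cycle length = 56 + 5 + 42 = 103s
t = 76, phase_t = 76 mod 103 = 76
76 >= 61 → RED

Answer: red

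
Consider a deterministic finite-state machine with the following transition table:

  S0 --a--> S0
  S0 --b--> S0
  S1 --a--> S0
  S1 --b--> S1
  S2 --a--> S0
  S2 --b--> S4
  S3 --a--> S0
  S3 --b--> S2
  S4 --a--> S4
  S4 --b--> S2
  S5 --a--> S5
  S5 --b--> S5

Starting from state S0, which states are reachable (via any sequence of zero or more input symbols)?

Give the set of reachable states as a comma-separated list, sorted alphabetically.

Answer: S0

Derivation:
BFS from S0:
  visit S0: S0--a-->S0 (seen), S0--b-->S0 (seen)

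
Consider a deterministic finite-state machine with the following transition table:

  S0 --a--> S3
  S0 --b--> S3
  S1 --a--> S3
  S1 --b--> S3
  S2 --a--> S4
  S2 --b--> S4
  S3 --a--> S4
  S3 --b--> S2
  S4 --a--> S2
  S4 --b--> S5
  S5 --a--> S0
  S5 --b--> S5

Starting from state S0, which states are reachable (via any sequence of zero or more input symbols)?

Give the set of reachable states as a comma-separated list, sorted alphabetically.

Answer: S0, S2, S3, S4, S5

Derivation:
BFS from S0:
  visit S0: S0--a-->S3 (new), S0--b-->S3 (seen)
  visit S3: S3--a-->S4 (new), S3--b-->S2 (new)
  visit S4: S4--a-->S2 (seen), S4--b-->S5 (new)
  visit S2: S2--a-->S4 (seen), S2--b-->S4 (seen)
  visit S5: S5--a-->S0 (seen), S5--b-->S5 (seen)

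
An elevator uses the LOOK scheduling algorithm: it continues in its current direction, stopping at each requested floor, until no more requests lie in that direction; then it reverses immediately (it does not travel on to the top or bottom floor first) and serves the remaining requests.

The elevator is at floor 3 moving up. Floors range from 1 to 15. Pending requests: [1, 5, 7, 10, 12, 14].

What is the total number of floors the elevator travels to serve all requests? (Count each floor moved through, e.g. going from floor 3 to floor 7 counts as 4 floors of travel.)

Answer: 24

Derivation:
Start at floor 3 moving up, LOOK stop order: [5, 7, 10, 12, 14, 1]
  3 → 5: |5-3| = 2, total = 2
  5 → 7: |7-5| = 2, total = 4
  7 → 10: |10-7| = 3, total = 7
  10 → 12: |12-10| = 2, total = 9
  12 → 14: |14-12| = 2, total = 11
  14 → 1: |1-14| = 13, total = 24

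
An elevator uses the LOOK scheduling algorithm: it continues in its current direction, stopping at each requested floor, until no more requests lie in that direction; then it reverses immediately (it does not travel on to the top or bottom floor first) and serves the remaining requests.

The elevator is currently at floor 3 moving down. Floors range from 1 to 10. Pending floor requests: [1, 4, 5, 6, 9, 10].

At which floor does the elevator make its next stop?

Current floor: 3, direction: down
Requests above: [4, 5, 6, 9, 10]
Requests below: [1]
Moving down and requests lie below → nearest below is max([1]) = 1

Answer: 1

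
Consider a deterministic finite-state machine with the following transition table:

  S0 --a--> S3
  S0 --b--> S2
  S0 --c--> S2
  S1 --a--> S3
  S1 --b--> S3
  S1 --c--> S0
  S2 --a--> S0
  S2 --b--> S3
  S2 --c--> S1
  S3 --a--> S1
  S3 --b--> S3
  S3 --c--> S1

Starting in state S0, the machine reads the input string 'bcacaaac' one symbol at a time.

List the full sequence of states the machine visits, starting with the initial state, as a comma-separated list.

Start: S0
  read 'b': S0 --b--> S2
  read 'c': S2 --c--> S1
  read 'a': S1 --a--> S3
  read 'c': S3 --c--> S1
  read 'a': S1 --a--> S3
  read 'a': S3 --a--> S1
  read 'a': S1 --a--> S3
  read 'c': S3 --c--> S1

Answer: S0, S2, S1, S3, S1, S3, S1, S3, S1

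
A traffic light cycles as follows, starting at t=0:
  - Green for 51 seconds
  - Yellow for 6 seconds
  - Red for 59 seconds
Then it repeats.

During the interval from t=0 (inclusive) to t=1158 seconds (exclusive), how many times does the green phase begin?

Answer: 10

Derivation:
Cycle = 51+6+59 = 116s
green phase starts at t = k*116 + 0 for k=0,1,2,...
Need k*116+0 < 1158 → k < 9.983
k ∈ {0, ..., 9} → 10 starts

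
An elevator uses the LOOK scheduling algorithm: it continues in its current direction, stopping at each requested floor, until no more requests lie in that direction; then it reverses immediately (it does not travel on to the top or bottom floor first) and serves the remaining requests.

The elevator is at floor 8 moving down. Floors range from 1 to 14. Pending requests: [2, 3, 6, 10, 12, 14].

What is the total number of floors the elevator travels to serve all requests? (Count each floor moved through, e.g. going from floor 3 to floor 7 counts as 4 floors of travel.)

Start at floor 8 moving down, LOOK stop order: [6, 3, 2, 10, 12, 14]
  8 → 6: |6-8| = 2, total = 2
  6 → 3: |3-6| = 3, total = 5
  3 → 2: |2-3| = 1, total = 6
  2 → 10: |10-2| = 8, total = 14
  10 → 12: |12-10| = 2, total = 16
  12 → 14: |14-12| = 2, total = 18

Answer: 18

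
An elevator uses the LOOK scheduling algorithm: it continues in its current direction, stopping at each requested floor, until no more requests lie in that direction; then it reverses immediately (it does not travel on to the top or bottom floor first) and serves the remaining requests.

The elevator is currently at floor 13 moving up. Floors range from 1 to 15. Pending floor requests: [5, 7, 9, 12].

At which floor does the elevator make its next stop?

Answer: 12

Derivation:
Current floor: 13, direction: up
Requests above: []
Requests below: [5, 7, 9, 12]
Moving up but no requests above → reverse; nearest below is max([5, 7, 9, 12]) = 12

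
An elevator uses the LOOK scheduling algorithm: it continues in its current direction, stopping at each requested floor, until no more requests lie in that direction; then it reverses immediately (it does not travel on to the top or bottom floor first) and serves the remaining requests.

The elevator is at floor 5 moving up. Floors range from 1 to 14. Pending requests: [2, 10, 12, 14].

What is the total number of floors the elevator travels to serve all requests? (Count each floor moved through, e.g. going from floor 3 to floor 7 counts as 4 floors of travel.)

Start at floor 5 moving up, LOOK stop order: [10, 12, 14, 2]
  5 → 10: |10-5| = 5, total = 5
  10 → 12: |12-10| = 2, total = 7
  12 → 14: |14-12| = 2, total = 9
  14 → 2: |2-14| = 12, total = 21

Answer: 21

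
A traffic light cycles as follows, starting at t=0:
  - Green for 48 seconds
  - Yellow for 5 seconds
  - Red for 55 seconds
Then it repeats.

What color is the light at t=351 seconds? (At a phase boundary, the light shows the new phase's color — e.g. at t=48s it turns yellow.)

Cycle length = 48 + 5 + 55 = 108s
t = 351, phase_t = 351 mod 108 = 27
27 < 48 (green end) → GREEN

Answer: green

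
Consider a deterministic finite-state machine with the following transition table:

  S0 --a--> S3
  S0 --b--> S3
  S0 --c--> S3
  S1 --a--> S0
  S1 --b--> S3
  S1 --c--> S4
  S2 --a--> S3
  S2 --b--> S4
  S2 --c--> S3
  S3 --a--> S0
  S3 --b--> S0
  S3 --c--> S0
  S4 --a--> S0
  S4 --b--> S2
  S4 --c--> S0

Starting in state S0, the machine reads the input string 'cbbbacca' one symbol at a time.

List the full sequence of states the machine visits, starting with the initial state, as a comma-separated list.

Answer: S0, S3, S0, S3, S0, S3, S0, S3, S0

Derivation:
Start: S0
  read 'c': S0 --c--> S3
  read 'b': S3 --b--> S0
  read 'b': S0 --b--> S3
  read 'b': S3 --b--> S0
  read 'a': S0 --a--> S3
  read 'c': S3 --c--> S0
  read 'c': S0 --c--> S3
  read 'a': S3 --a--> S0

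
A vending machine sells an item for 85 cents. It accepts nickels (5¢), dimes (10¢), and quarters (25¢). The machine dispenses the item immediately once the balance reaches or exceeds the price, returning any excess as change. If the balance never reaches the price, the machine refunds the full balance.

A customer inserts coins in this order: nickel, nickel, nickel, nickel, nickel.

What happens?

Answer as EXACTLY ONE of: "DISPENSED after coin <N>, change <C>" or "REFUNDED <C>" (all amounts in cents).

Answer: REFUNDED 25

Derivation:
Price: 85¢
Coin 1 (nickel, 5¢): balance = 5¢
Coin 2 (nickel, 5¢): balance = 10¢
Coin 3 (nickel, 5¢): balance = 15¢
Coin 4 (nickel, 5¢): balance = 20¢
Coin 5 (nickel, 5¢): balance = 25¢
All coins inserted, balance 25¢ < price 85¢ → REFUND 25¢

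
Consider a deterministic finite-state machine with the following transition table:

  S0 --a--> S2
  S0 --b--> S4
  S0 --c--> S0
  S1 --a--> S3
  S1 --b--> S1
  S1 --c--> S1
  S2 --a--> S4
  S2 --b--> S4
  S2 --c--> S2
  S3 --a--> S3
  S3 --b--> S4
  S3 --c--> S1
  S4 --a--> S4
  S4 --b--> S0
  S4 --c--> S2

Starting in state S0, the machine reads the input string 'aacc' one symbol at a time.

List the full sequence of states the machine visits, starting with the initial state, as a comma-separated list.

Start: S0
  read 'a': S0 --a--> S2
  read 'a': S2 --a--> S4
  read 'c': S4 --c--> S2
  read 'c': S2 --c--> S2

Answer: S0, S2, S4, S2, S2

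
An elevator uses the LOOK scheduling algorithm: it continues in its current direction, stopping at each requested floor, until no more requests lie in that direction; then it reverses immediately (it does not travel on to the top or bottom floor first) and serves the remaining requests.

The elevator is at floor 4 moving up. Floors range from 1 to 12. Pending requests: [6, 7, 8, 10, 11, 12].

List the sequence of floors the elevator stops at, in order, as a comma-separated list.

Current: 4, moving UP
Serve above first (ascending): [6, 7, 8, 10, 11, 12]
Then reverse, serve below (descending): []

Answer: 6, 7, 8, 10, 11, 12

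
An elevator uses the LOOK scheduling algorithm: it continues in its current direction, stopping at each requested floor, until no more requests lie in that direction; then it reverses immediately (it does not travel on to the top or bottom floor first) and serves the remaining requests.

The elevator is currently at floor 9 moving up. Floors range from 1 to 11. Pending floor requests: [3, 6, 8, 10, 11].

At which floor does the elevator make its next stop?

Current floor: 9, direction: up
Requests above: [10, 11]
Requests below: [3, 6, 8]
Moving up and requests lie above → nearest above is min([10, 11]) = 10

Answer: 10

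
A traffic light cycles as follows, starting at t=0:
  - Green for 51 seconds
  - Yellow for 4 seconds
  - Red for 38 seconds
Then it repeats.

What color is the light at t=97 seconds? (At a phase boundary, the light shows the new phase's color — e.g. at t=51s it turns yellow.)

Answer: green

Derivation:
Cycle length = 51 + 4 + 38 = 93s
t = 97, phase_t = 97 mod 93 = 4
4 < 51 (green end) → GREEN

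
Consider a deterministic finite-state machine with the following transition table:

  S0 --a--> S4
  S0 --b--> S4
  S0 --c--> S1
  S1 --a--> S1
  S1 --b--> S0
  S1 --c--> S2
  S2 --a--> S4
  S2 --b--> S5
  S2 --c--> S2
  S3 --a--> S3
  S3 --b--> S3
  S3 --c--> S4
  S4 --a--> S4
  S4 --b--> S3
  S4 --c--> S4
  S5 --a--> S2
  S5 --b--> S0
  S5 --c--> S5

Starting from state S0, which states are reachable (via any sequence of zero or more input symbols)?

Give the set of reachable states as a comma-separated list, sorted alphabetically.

Answer: S0, S1, S2, S3, S4, S5

Derivation:
BFS from S0:
  visit S0: S0--a-->S4 (new), S0--b-->S4 (seen), S0--c-->S1 (new)
  visit S4: S4--a-->S4 (seen), S4--b-->S3 (new), S4--c-->S4 (seen)
  visit S1: S1--a-->S1 (seen), S1--b-->S0 (seen), S1--c-->S2 (new)
  visit S3: S3--a-->S3 (seen), S3--b-->S3 (seen), S3--c-->S4 (seen)
  visit S2: S2--a-->S4 (seen), S2--b-->S5 (new), S2--c-->S2 (seen)
  visit S5: S5--a-->S2 (seen), S5--b-->S0 (seen), S5--c-->S5 (seen)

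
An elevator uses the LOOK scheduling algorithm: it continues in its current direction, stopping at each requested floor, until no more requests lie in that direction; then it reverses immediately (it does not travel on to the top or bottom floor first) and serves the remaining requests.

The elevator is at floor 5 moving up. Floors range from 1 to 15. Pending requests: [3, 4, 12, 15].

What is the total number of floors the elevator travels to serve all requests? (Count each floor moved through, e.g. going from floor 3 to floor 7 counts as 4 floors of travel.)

Answer: 22

Derivation:
Start at floor 5 moving up, LOOK stop order: [12, 15, 4, 3]
  5 → 12: |12-5| = 7, total = 7
  12 → 15: |15-12| = 3, total = 10
  15 → 4: |4-15| = 11, total = 21
  4 → 3: |3-4| = 1, total = 22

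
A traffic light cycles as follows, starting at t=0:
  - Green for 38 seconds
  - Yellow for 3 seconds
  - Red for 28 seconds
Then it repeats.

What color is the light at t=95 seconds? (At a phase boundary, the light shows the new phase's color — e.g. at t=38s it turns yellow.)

Cycle length = 38 + 3 + 28 = 69s
t = 95, phase_t = 95 mod 69 = 26
26 < 38 (green end) → GREEN

Answer: green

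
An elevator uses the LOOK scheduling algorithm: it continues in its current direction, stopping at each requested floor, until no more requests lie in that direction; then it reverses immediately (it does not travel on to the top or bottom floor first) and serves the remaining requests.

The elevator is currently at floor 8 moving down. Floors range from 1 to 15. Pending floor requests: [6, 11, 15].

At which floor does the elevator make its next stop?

Answer: 6

Derivation:
Current floor: 8, direction: down
Requests above: [11, 15]
Requests below: [6]
Moving down and requests lie below → nearest below is max([6]) = 6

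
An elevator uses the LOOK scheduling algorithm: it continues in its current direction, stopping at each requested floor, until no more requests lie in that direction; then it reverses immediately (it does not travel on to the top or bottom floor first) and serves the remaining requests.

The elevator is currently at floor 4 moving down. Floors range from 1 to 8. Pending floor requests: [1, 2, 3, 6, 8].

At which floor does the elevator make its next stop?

Current floor: 4, direction: down
Requests above: [6, 8]
Requests below: [1, 2, 3]
Moving down and requests lie below → nearest below is max([1, 2, 3]) = 3

Answer: 3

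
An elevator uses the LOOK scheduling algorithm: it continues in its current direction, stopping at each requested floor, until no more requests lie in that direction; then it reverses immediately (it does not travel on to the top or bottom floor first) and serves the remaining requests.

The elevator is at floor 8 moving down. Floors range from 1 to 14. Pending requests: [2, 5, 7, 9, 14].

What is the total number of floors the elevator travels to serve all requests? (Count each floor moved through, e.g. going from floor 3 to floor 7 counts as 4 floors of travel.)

Answer: 18

Derivation:
Start at floor 8 moving down, LOOK stop order: [7, 5, 2, 9, 14]
  8 → 7: |7-8| = 1, total = 1
  7 → 5: |5-7| = 2, total = 3
  5 → 2: |2-5| = 3, total = 6
  2 → 9: |9-2| = 7, total = 13
  9 → 14: |14-9| = 5, total = 18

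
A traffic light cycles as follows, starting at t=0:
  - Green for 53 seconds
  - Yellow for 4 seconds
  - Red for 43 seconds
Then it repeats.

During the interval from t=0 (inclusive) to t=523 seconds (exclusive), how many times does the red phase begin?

Cycle = 53+4+43 = 100s
red phase starts at t = k*100 + 57 for k=0,1,2,...
Need k*100+57 < 523 → k < 4.660
k ∈ {0, ..., 4} → 5 starts

Answer: 5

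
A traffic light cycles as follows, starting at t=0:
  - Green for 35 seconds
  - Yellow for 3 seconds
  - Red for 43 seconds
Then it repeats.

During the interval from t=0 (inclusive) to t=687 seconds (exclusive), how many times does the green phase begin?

Cycle = 35+3+43 = 81s
green phase starts at t = k*81 + 0 for k=0,1,2,...
Need k*81+0 < 687 → k < 8.481
k ∈ {0, ..., 8} → 9 starts

Answer: 9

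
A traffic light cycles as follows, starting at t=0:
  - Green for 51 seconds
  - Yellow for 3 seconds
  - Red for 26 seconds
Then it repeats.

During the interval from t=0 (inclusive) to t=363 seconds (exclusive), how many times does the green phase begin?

Answer: 5

Derivation:
Cycle = 51+3+26 = 80s
green phase starts at t = k*80 + 0 for k=0,1,2,...
Need k*80+0 < 363 → k < 4.537
k ∈ {0, ..., 4} → 5 starts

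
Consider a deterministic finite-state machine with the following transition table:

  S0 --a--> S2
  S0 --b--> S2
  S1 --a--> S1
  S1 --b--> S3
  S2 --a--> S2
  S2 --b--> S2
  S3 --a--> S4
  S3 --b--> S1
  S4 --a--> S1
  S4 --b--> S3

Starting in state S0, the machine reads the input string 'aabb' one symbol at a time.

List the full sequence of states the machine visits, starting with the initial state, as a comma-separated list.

Start: S0
  read 'a': S0 --a--> S2
  read 'a': S2 --a--> S2
  read 'b': S2 --b--> S2
  read 'b': S2 --b--> S2

Answer: S0, S2, S2, S2, S2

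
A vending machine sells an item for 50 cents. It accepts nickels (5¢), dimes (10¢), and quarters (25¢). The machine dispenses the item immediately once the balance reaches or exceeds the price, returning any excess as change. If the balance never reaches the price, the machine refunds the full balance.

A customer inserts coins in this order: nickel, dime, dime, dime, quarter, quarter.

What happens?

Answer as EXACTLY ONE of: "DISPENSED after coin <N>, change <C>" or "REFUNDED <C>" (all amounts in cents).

Price: 50¢
Coin 1 (nickel, 5¢): balance = 5¢
Coin 2 (dime, 10¢): balance = 15¢
Coin 3 (dime, 10¢): balance = 25¢
Coin 4 (dime, 10¢): balance = 35¢
Coin 5 (quarter, 25¢): balance = 60¢
  → balance >= price → DISPENSE, change = 60 - 50 = 10¢

Answer: DISPENSED after coin 5, change 10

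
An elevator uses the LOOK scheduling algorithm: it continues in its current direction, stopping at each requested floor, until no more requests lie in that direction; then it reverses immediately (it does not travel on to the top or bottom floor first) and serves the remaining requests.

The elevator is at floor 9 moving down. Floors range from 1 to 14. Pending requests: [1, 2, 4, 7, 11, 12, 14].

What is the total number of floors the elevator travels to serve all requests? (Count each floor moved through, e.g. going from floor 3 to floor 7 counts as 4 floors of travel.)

Start at floor 9 moving down, LOOK stop order: [7, 4, 2, 1, 11, 12, 14]
  9 → 7: |7-9| = 2, total = 2
  7 → 4: |4-7| = 3, total = 5
  4 → 2: |2-4| = 2, total = 7
  2 → 1: |1-2| = 1, total = 8
  1 → 11: |11-1| = 10, total = 18
  11 → 12: |12-11| = 1, total = 19
  12 → 14: |14-12| = 2, total = 21

Answer: 21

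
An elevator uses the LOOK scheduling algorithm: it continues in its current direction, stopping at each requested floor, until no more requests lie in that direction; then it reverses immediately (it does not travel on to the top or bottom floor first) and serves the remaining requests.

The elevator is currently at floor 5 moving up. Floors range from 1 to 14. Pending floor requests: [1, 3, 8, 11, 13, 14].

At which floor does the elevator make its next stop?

Answer: 8

Derivation:
Current floor: 5, direction: up
Requests above: [8, 11, 13, 14]
Requests below: [1, 3]
Moving up and requests lie above → nearest above is min([8, 11, 13, 14]) = 8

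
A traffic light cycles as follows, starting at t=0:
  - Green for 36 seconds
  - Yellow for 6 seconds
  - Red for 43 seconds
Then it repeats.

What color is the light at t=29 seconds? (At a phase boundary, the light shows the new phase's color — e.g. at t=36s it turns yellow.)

Answer: green

Derivation:
Cycle length = 36 + 6 + 43 = 85s
t = 29, phase_t = 29 mod 85 = 29
29 < 36 (green end) → GREEN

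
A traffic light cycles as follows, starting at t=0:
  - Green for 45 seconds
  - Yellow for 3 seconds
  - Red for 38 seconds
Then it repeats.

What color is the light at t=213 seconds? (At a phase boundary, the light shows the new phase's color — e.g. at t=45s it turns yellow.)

Cycle length = 45 + 3 + 38 = 86s
t = 213, phase_t = 213 mod 86 = 41
41 < 45 (green end) → GREEN

Answer: green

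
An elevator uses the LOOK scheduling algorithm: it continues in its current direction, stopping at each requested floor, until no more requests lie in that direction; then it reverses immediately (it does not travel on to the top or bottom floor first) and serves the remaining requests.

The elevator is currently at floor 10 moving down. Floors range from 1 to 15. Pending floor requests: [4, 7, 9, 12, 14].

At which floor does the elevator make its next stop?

Answer: 9

Derivation:
Current floor: 10, direction: down
Requests above: [12, 14]
Requests below: [4, 7, 9]
Moving down and requests lie below → nearest below is max([4, 7, 9]) = 9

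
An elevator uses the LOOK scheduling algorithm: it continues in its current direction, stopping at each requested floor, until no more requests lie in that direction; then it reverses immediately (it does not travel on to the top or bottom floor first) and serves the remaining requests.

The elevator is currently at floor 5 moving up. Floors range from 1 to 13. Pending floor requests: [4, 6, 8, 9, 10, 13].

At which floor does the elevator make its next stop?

Answer: 6

Derivation:
Current floor: 5, direction: up
Requests above: [6, 8, 9, 10, 13]
Requests below: [4]
Moving up and requests lie above → nearest above is min([6, 8, 9, 10, 13]) = 6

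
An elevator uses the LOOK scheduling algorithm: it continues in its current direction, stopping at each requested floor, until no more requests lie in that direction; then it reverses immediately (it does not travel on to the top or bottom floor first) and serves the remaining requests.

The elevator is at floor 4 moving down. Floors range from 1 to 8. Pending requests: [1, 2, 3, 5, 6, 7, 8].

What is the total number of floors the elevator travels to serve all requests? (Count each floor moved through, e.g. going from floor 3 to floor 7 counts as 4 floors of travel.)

Answer: 10

Derivation:
Start at floor 4 moving down, LOOK stop order: [3, 2, 1, 5, 6, 7, 8]
  4 → 3: |3-4| = 1, total = 1
  3 → 2: |2-3| = 1, total = 2
  2 → 1: |1-2| = 1, total = 3
  1 → 5: |5-1| = 4, total = 7
  5 → 6: |6-5| = 1, total = 8
  6 → 7: |7-6| = 1, total = 9
  7 → 8: |8-7| = 1, total = 10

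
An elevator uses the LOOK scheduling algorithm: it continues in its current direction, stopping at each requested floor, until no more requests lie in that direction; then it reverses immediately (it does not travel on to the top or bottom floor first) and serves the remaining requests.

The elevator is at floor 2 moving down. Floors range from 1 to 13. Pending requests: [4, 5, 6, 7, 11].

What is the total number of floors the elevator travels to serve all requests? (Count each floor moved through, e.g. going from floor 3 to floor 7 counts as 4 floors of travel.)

Start at floor 2 moving down, LOOK stop order: [4, 5, 6, 7, 11]
  2 → 4: |4-2| = 2, total = 2
  4 → 5: |5-4| = 1, total = 3
  5 → 6: |6-5| = 1, total = 4
  6 → 7: |7-6| = 1, total = 5
  7 → 11: |11-7| = 4, total = 9

Answer: 9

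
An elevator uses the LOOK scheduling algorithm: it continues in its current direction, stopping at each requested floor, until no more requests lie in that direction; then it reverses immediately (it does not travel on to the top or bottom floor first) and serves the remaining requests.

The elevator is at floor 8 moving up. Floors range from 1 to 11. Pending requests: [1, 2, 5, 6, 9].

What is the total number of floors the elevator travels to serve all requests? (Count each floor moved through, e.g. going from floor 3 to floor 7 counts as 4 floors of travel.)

Start at floor 8 moving up, LOOK stop order: [9, 6, 5, 2, 1]
  8 → 9: |9-8| = 1, total = 1
  9 → 6: |6-9| = 3, total = 4
  6 → 5: |5-6| = 1, total = 5
  5 → 2: |2-5| = 3, total = 8
  2 → 1: |1-2| = 1, total = 9

Answer: 9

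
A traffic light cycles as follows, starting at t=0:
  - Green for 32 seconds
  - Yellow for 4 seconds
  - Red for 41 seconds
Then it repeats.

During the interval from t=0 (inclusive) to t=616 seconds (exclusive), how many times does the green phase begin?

Cycle = 32+4+41 = 77s
green phase starts at t = k*77 + 0 for k=0,1,2,...
Need k*77+0 < 616 → k < 8.000
k ∈ {0, ..., 7} → 8 starts

Answer: 8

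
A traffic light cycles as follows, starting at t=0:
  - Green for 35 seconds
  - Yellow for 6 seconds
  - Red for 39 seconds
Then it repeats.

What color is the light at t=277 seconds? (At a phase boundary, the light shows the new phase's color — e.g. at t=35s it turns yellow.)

Answer: yellow

Derivation:
Cycle length = 35 + 6 + 39 = 80s
t = 277, phase_t = 277 mod 80 = 37
35 <= 37 < 41 (yellow end) → YELLOW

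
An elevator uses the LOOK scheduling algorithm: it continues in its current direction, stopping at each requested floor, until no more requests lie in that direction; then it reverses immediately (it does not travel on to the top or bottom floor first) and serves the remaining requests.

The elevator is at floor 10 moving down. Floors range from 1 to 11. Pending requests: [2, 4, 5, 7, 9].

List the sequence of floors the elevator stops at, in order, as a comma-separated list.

Answer: 9, 7, 5, 4, 2

Derivation:
Current: 10, moving DOWN
Serve below first (descending): [9, 7, 5, 4, 2]
Then reverse, serve above (ascending): []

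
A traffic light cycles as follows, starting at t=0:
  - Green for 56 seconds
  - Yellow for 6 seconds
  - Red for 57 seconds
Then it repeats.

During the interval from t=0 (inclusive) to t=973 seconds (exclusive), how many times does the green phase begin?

Answer: 9

Derivation:
Cycle = 56+6+57 = 119s
green phase starts at t = k*119 + 0 for k=0,1,2,...
Need k*119+0 < 973 → k < 8.176
k ∈ {0, ..., 8} → 9 starts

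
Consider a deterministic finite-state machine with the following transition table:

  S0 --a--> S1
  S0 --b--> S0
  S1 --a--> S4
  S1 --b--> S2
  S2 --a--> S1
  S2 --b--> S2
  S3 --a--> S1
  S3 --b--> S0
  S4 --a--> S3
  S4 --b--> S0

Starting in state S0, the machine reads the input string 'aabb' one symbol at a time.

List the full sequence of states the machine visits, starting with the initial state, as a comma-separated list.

Answer: S0, S1, S4, S0, S0

Derivation:
Start: S0
  read 'a': S0 --a--> S1
  read 'a': S1 --a--> S4
  read 'b': S4 --b--> S0
  read 'b': S0 --b--> S0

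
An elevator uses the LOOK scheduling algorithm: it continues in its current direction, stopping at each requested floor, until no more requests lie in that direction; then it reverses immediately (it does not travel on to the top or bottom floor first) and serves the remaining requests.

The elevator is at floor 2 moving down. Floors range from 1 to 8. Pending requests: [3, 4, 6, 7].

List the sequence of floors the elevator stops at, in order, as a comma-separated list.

Current: 2, moving DOWN
Serve below first (descending): []
Then reverse, serve above (ascending): [3, 4, 6, 7]

Answer: 3, 4, 6, 7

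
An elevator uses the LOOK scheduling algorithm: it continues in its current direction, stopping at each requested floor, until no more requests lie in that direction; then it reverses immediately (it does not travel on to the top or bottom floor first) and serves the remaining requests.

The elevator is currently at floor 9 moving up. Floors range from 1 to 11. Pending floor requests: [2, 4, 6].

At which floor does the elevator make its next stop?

Current floor: 9, direction: up
Requests above: []
Requests below: [2, 4, 6]
Moving up but no requests above → reverse; nearest below is max([2, 4, 6]) = 6

Answer: 6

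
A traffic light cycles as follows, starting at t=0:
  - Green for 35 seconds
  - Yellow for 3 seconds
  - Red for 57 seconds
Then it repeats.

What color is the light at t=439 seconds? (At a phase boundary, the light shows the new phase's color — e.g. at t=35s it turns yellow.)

Cycle length = 35 + 3 + 57 = 95s
t = 439, phase_t = 439 mod 95 = 59
59 >= 38 → RED

Answer: red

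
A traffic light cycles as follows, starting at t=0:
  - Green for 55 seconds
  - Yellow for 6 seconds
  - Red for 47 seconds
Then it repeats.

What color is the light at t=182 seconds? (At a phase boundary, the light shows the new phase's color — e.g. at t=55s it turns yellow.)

Cycle length = 55 + 6 + 47 = 108s
t = 182, phase_t = 182 mod 108 = 74
74 >= 61 → RED

Answer: red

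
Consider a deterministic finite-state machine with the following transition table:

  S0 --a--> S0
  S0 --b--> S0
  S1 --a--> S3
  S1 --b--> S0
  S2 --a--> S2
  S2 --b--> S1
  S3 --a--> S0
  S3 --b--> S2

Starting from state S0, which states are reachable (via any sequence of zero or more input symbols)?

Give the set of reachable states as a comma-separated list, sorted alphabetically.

Answer: S0

Derivation:
BFS from S0:
  visit S0: S0--a-->S0 (seen), S0--b-->S0 (seen)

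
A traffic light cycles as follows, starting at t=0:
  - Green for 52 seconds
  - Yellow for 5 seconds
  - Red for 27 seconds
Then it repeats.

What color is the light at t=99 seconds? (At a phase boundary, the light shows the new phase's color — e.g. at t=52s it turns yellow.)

Answer: green

Derivation:
Cycle length = 52 + 5 + 27 = 84s
t = 99, phase_t = 99 mod 84 = 15
15 < 52 (green end) → GREEN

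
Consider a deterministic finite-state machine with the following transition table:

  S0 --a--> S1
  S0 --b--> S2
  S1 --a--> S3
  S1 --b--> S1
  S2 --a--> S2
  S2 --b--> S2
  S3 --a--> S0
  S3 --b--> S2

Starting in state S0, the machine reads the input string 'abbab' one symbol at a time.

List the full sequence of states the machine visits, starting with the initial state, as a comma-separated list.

Start: S0
  read 'a': S0 --a--> S1
  read 'b': S1 --b--> S1
  read 'b': S1 --b--> S1
  read 'a': S1 --a--> S3
  read 'b': S3 --b--> S2

Answer: S0, S1, S1, S1, S3, S2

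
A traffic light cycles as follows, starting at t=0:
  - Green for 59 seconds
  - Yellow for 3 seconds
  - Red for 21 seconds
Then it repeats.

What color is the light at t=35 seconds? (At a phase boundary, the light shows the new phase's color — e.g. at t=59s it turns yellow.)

Answer: green

Derivation:
Cycle length = 59 + 3 + 21 = 83s
t = 35, phase_t = 35 mod 83 = 35
35 < 59 (green end) → GREEN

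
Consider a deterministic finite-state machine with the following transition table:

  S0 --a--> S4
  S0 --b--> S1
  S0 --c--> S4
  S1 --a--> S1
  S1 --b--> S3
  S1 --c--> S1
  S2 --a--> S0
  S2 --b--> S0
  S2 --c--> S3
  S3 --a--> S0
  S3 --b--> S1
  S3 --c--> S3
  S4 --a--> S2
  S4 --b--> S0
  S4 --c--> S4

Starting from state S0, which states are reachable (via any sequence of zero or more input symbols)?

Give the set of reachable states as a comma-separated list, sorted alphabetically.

BFS from S0:
  visit S0: S0--a-->S4 (new), S0--b-->S1 (new), S0--c-->S4 (seen)
  visit S4: S4--a-->S2 (new), S4--b-->S0 (seen), S4--c-->S4 (seen)
  visit S1: S1--a-->S1 (seen), S1--b-->S3 (new), S1--c-->S1 (seen)
  visit S2: S2--a-->S0 (seen), S2--b-->S0 (seen), S2--c-->S3 (seen)
  visit S3: S3--a-->S0 (seen), S3--b-->S1 (seen), S3--c-->S3 (seen)

Answer: S0, S1, S2, S3, S4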